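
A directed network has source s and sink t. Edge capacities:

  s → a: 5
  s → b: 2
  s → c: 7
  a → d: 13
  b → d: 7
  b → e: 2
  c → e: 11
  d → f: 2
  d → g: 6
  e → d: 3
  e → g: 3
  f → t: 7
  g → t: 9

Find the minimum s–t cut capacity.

11

Augment s→a→d→f→t: bottleneck 2, flow now 2.
Augment s→a→d→g→t: bottleneck 3, flow now 5.
Augment s→b→d→g→t: bottleneck 2, flow now 7.
Augment s→c→e→g→t: bottleneck 3, flow now 10.
Augment s→c→e→d→g→t: bottleneck 1, flow now 11.
No augmenting path remains; maximum flow = 11.
By max-flow min-cut, the minimum cut capacity equals the max flow.
In the residual graph, reachable from s: {s, a, b, c, d, e}.
Min-cut edges: d→f (2), d→g (6), e→g (3); capacity 2 + 6 + 3 = 11.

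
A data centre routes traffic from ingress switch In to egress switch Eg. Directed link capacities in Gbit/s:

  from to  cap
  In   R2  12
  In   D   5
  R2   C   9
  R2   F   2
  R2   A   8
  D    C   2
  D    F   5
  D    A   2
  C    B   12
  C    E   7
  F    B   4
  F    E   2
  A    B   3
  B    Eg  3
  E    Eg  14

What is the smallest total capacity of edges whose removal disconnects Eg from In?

12

Augment In→R2→C→B→Eg: bottleneck 3, flow now 3.
Augment In→R2→C→E→Eg: bottleneck 6, flow now 9.
Augment In→R2→F→E→Eg: bottleneck 2, flow now 11.
Augment In→D→C→E→Eg: bottleneck 1, flow now 12.
No augmenting path remains; maximum flow = 12.
By max-flow min-cut, the minimum cut capacity equals the max flow.
In the residual graph, reachable from In: {In, R2, D, C, F, A, B}.
Min-cut edges: C→E (7), F→E (2), B→Eg (3); capacity 7 + 2 + 3 = 12.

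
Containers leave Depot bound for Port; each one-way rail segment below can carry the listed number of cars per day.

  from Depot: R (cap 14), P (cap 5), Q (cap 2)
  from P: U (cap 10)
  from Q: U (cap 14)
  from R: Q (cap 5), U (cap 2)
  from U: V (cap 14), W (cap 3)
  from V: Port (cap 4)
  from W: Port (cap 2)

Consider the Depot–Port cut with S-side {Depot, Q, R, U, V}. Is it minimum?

No — its capacity is 12, but the minimum cut has capacity 6.

Given cut capacity: 5 + 3 + 4 = 12.
Augment Depot→P→U→V→Port: bottleneck 4, flow now 4.
Augment Depot→P→U→W→Port: bottleneck 1, flow now 5.
Augment Depot→Q→U→W→Port: bottleneck 1, flow now 6.
No augmenting path remains; maximum flow = 6.
In the residual graph, reachable from Depot: {Depot, P, Q, R, U, V, W}.
Min-cut edges: V→Port (4), W→Port (2); capacity 4 + 2 = 6.
Cut capacity 12 exceeds the max flow 6, so it is not minimum.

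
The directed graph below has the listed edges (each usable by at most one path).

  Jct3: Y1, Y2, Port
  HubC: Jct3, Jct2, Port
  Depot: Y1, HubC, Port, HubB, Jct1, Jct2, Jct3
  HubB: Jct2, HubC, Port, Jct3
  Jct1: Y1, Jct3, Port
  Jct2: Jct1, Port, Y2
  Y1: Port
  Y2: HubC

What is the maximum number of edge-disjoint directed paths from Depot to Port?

7

Assign every edge capacity 1; by Menger, the answer equals the max flow.
Path Depot→Port (+1); total 1.
Path Depot→HubC→Port (+1); total 2.
Path Depot→HubB→Port (+1); total 3.
Path Depot→Jct1→Port (+1); total 4.
Path Depot→Jct2→Port (+1); total 5.
Path Depot→Jct3→Port (+1); total 6.
Path Depot→Y1→Port (+1); total 7.
No residual Depot→Port path; max flow = 7.
Certifying cut of size 7: {Depot→HubB, Depot→HubC, Depot→Jct1, Depot→Jct2, Depot→Jct3, Depot→Port, Depot→Y1}.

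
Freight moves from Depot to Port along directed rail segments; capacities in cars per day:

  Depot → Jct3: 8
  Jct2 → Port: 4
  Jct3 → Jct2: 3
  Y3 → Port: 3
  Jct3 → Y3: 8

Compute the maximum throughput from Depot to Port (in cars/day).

Augment Depot→Jct3→Jct2→Port: bottleneck 3, flow now 3.
Augment Depot→Jct3→Y3→Port: bottleneck 3, flow now 6.
No augmenting path remains; maximum flow = 6.
In the residual graph, reachable from Depot: {Depot, Jct3, Y3}.
Min-cut edges: Jct3→Jct2 (3), Y3→Port (3); capacity 3 + 3 = 6.
This cut is saturated, so no flow can exceed 6.

6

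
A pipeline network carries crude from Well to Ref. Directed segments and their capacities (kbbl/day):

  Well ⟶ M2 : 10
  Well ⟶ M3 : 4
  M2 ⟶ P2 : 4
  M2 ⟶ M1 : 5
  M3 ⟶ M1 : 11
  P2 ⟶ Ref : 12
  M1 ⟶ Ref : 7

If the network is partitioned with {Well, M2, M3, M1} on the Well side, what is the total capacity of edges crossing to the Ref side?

Edges leaving {Well, M2, M3, M1}: M2→P2 (4), M1→Ref (7).
Cut capacity = 4 + 7 = 11.

11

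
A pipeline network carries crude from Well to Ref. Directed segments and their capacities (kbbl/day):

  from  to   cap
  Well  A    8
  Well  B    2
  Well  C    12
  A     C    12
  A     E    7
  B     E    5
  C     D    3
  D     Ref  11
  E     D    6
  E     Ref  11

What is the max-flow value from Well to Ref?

12

Augment Well→A→E→Ref: bottleneck 7, flow now 7.
Augment Well→B→E→Ref: bottleneck 2, flow now 9.
Augment Well→C→D→Ref: bottleneck 3, flow now 12.
No augmenting path remains; maximum flow = 12.
In the residual graph, reachable from Well: {Well, A, C}.
Min-cut edges: Well→B (2), A→E (7), C→D (3); capacity 2 + 7 + 3 = 12.
This cut is saturated, so no flow can exceed 12.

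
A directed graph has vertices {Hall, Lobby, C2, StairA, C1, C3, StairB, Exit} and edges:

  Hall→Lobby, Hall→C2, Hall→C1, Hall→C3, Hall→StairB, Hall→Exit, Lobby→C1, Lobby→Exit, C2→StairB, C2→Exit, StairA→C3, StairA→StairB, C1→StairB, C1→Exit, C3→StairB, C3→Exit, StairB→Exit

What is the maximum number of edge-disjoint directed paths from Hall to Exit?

6

Assign every edge capacity 1; by Menger, the answer equals the max flow.
Path Hall→Exit (+1); total 1.
Path Hall→Lobby→Exit (+1); total 2.
Path Hall→C2→Exit (+1); total 3.
Path Hall→C1→Exit (+1); total 4.
Path Hall→C3→Exit (+1); total 5.
Path Hall→StairB→Exit (+1); total 6.
No residual Hall→Exit path; max flow = 6.
Certifying cut of size 6: {Hall→C1, Hall→C2, Hall→C3, Hall→Exit, Hall→Lobby, Hall→StairB}.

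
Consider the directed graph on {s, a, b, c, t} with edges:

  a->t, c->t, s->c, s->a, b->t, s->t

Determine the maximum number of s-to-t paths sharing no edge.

Assign every edge capacity 1; by Menger, the answer equals the max flow.
Path s→t (+1); total 1.
Path s→a→t (+1); total 2.
Path s→c→t (+1); total 3.
No residual s→t path; max flow = 3.
Certifying cut of size 3: {s→a, s→c, s→t}.

3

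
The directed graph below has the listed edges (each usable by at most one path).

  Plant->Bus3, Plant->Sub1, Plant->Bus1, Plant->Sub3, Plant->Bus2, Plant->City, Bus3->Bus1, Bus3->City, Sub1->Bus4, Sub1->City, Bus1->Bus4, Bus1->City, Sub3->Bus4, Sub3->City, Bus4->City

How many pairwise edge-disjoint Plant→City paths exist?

Assign every edge capacity 1; by Menger, the answer equals the max flow.
Path Plant→City (+1); total 1.
Path Plant→Bus3→City (+1); total 2.
Path Plant→Sub1→City (+1); total 3.
Path Plant→Bus1→City (+1); total 4.
Path Plant→Sub3→City (+1); total 5.
No residual Plant→City path; max flow = 5.
Certifying cut of size 5: {Plant→Bus1, Plant→Bus3, Plant→City, Plant→Sub1, Plant→Sub3}.

5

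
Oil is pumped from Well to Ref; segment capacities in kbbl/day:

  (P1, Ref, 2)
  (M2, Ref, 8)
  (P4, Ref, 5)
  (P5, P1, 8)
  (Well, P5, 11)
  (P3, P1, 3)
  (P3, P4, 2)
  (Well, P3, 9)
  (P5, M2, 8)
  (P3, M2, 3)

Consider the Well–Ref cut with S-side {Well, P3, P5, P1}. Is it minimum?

No — its capacity is 15, but the minimum cut has capacity 12.

Given cut capacity: 2 + 3 + 8 + 2 = 15.
Augment Well→P3→P4→Ref: bottleneck 2, flow now 2.
Augment Well→P3→P1→Ref: bottleneck 2, flow now 4.
Augment Well→P3→M2→Ref: bottleneck 3, flow now 7.
Augment Well→P5→M2→Ref: bottleneck 5, flow now 12.
No augmenting path remains; maximum flow = 12.
In the residual graph, reachable from Well: {Well, P3, P5, P1, M2}.
Min-cut edges: P3→P4 (2), P1→Ref (2), M2→Ref (8); capacity 2 + 2 + 8 = 12.
Cut capacity 15 exceeds the max flow 12, so it is not minimum.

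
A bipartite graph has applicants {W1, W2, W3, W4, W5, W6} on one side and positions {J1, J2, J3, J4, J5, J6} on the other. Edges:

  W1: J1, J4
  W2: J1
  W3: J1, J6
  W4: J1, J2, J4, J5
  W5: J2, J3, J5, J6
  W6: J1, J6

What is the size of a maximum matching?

Unit-capacity flow: source→left, listed edges, right→sink; max matching = max flow.
Augmenting path W1→J1 (+1); matched 1.
Augmenting path W3→J6 (+1); matched 2.
Augmenting path W4→J2 (+1); matched 3.
Augmenting path W5→J3 (+1); matched 4.
Augmenting path W2→J1→W1→J4 (+1); matched 5.
No augmenting path remains; maximum matching = 5.
König certificate: {W1, W4, W5, J1, J6} is a vertex cover of size 5 (every listed pair touches it), so no matching can be larger.

5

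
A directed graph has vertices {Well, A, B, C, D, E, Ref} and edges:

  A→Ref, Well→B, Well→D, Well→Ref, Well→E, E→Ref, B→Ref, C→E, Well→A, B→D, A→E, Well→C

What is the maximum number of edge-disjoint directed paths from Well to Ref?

4

Assign every edge capacity 1; by Menger, the answer equals the max flow.
Path Well→Ref (+1); total 1.
Path Well→A→Ref (+1); total 2.
Path Well→B→Ref (+1); total 3.
Path Well→E→Ref (+1); total 4.
No residual Well→Ref path; max flow = 4.
Certifying cut of size 4: {E→Ref, Well→A, Well→B, Well→Ref}.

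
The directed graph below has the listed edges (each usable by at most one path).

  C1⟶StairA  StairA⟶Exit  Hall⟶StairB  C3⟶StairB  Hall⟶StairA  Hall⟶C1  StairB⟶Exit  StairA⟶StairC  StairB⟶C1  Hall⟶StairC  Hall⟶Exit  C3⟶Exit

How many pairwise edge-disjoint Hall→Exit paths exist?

3

Assign every edge capacity 1; by Menger, the answer equals the max flow.
Path Hall→Exit (+1); total 1.
Path Hall→StairB→Exit (+1); total 2.
Path Hall→StairA→Exit (+1); total 3.
No residual Hall→Exit path; max flow = 3.
Certifying cut of size 3: {Hall→Exit, Hall→StairB, StairA→Exit}.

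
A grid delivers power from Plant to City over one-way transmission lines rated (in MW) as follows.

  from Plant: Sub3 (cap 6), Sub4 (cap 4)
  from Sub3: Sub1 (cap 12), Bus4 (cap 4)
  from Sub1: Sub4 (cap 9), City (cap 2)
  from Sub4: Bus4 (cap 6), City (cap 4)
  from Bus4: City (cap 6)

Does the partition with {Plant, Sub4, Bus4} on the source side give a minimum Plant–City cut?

Given cut capacity: 6 + 4 + 6 = 16.
Augment Plant→Sub4→City: bottleneck 4, flow now 4.
Augment Plant→Sub3→Sub1→City: bottleneck 2, flow now 6.
Augment Plant→Sub3→Bus4→City: bottleneck 4, flow now 10.
No augmenting path remains; maximum flow = 10.
In the residual graph, reachable from Plant: {Plant}.
Min-cut edges: Plant→Sub3 (6), Plant→Sub4 (4); capacity 6 + 4 = 10.
Cut capacity 16 exceeds the max flow 10, so it is not minimum.

No — its capacity is 16, but the minimum cut has capacity 10.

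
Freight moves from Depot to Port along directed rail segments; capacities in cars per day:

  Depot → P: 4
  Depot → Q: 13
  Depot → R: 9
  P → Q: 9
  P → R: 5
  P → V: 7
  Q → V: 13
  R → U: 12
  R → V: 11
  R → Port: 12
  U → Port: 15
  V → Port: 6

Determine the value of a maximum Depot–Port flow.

Augment Depot→R→Port: bottleneck 9, flow now 9.
Augment Depot→P→R→Port: bottleneck 3, flow now 12.
Augment Depot→P→V→Port: bottleneck 1, flow now 13.
Augment Depot→Q→V→Port: bottleneck 5, flow now 18.
Augment Depot→Q→V→P→R→U→Port: bottleneck 1, flow now 19. (uses reverse residual edge)
No augmenting path remains; maximum flow = 19.
In the residual graph, reachable from Depot: {Depot, Q, V}.
Min-cut edges: Depot→P (4), Depot→R (9), V→Port (6); capacity 4 + 9 + 6 = 19.
This cut is saturated, so no flow can exceed 19.

19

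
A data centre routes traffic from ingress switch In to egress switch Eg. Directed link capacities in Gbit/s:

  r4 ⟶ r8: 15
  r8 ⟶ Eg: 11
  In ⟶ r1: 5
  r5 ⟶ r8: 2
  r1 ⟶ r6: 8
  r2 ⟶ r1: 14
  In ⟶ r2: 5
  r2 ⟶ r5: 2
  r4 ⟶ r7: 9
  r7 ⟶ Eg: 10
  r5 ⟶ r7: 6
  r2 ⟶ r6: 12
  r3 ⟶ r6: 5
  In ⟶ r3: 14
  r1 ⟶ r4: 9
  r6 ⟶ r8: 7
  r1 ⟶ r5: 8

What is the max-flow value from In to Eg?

15

Augment In→r1→r4→r7→Eg: bottleneck 5, flow now 5.
Augment In→r2→r5→r7→Eg: bottleneck 2, flow now 7.
Augment In→r2→r6→r8→Eg: bottleneck 3, flow now 10.
Augment In→r3→r6→r8→Eg: bottleneck 4, flow now 14.
Augment In→r3→r6→r2→r1→r4→r7→Eg: bottleneck 1, flow now 15. (uses reverse residual edge)
No augmenting path remains; maximum flow = 15.
In the residual graph, reachable from In: {In, r3}.
Min-cut edges: In→r1 (5), In→r2 (5), r3→r6 (5); capacity 5 + 5 + 5 = 15.
This cut is saturated, so no flow can exceed 15.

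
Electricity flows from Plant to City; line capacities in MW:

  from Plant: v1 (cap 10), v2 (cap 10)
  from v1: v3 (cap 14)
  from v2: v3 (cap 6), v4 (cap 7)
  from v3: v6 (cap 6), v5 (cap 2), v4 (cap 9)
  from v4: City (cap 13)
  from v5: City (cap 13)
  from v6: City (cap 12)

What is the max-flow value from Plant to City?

20

Augment Plant→v2→v4→City: bottleneck 7, flow now 7.
Augment Plant→v1→v3→v4→City: bottleneck 6, flow now 13.
Augment Plant→v1→v3→v5→City: bottleneck 2, flow now 15.
Augment Plant→v1→v3→v6→City: bottleneck 2, flow now 17.
Augment Plant→v2→v3→v6→City: bottleneck 3, flow now 20.
No augmenting path remains; maximum flow = 20.
In the residual graph, reachable from Plant: {Plant}.
Min-cut edges: Plant→v1 (10), Plant→v2 (10); capacity 10 + 10 = 20.
This cut is saturated, so no flow can exceed 20.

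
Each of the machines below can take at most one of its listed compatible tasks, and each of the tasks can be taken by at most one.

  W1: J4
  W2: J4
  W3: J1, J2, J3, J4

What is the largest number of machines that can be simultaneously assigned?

Unit-capacity flow: source→left, listed edges, right→sink; max matching = max flow.
Augmenting path W1→J4 (+1); matched 1.
Augmenting path W3→J1 (+1); matched 2.
No augmenting path remains; maximum matching = 2.
König certificate: {W3, J4} is a vertex cover of size 2 (every listed pair touches it), so no matching can be larger.

2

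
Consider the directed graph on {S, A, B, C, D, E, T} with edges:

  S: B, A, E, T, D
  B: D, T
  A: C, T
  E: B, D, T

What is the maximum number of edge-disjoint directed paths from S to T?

4

Assign every edge capacity 1; by Menger, the answer equals the max flow.
Path S→T (+1); total 1.
Path S→A→T (+1); total 2.
Path S→B→T (+1); total 3.
Path S→E→T (+1); total 4.
No residual S→T path; max flow = 4.
Certifying cut of size 4: {S→A, S→B, S→E, S→T}.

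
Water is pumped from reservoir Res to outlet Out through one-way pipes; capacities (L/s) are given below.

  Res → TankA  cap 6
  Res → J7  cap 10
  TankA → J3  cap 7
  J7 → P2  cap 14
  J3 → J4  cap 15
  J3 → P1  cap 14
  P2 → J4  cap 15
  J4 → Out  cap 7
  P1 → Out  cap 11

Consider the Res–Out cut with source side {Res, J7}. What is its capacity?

20

Edges leaving {Res, J7}: Res→TankA (6), J7→P2 (14).
Cut capacity = 6 + 14 = 20.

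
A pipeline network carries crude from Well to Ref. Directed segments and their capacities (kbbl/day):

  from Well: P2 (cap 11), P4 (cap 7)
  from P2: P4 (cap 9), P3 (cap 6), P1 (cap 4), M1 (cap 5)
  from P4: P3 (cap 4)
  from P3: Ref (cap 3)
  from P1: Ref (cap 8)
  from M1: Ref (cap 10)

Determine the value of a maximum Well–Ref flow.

Augment Well→P2→P3→Ref: bottleneck 3, flow now 3.
Augment Well→P2→P1→Ref: bottleneck 4, flow now 7.
Augment Well→P2→M1→Ref: bottleneck 4, flow now 11.
Augment Well→P4→P3→P2→M1→Ref: bottleneck 1, flow now 12. (uses reverse residual edge)
No augmenting path remains; maximum flow = 12.
In the residual graph, reachable from Well: {Well, P2, P4, P3}.
Min-cut edges: P2→P1 (4), P2→M1 (5), P3→Ref (3); capacity 4 + 5 + 3 = 12.
This cut is saturated, so no flow can exceed 12.

12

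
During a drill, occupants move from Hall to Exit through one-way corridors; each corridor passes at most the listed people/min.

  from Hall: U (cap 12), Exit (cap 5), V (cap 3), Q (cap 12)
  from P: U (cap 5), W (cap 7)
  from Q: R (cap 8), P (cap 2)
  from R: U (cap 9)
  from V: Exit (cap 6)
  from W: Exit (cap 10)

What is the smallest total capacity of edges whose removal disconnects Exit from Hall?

Augment Hall→Exit: bottleneck 5, flow now 5.
Augment Hall→V→Exit: bottleneck 3, flow now 8.
Augment Hall→Q→P→W→Exit: bottleneck 2, flow now 10.
No augmenting path remains; maximum flow = 10.
By max-flow min-cut, the minimum cut capacity equals the max flow.
In the residual graph, reachable from Hall: {Hall, Q, R, U}.
Min-cut edges: Hall→V (3), Hall→Exit (5), Q→P (2); capacity 3 + 5 + 2 = 10.

10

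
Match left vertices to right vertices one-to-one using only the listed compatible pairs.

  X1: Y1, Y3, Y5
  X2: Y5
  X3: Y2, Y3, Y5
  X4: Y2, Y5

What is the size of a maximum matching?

4

Unit-capacity flow: source→left, listed edges, right→sink; max matching = max flow.
Augmenting path X1→Y1 (+1); matched 1.
Augmenting path X2→Y5 (+1); matched 2.
Augmenting path X3→Y2 (+1); matched 3.
Augmenting path X4→Y2→X3→Y3 (+1); matched 4.
No augmenting path remains; maximum matching = 4.
König certificate: {X1, X2, X3, X4} is a vertex cover of size 4 (every listed pair touches it), so no matching can be larger.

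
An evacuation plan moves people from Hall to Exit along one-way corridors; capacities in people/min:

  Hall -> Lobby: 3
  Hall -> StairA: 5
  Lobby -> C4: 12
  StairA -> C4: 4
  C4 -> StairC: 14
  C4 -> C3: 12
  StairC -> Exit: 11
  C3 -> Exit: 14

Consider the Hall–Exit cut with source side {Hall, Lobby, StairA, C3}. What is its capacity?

Edges leaving {Hall, Lobby, StairA, C3}: Lobby→C4 (12), StairA→C4 (4), C3→Exit (14).
Cut capacity = 12 + 4 + 14 = 30.

30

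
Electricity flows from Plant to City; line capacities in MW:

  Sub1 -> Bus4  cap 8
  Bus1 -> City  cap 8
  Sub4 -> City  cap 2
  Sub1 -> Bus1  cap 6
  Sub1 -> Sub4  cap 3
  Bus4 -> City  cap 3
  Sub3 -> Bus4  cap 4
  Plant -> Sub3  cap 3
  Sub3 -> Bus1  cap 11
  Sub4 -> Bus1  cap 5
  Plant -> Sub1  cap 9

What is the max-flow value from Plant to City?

12

Augment Plant→Sub1→Sub4→City: bottleneck 2, flow now 2.
Augment Plant→Sub1→Bus1→City: bottleneck 6, flow now 8.
Augment Plant→Sub1→Bus4→City: bottleneck 1, flow now 9.
Augment Plant→Sub3→Bus1→City: bottleneck 2, flow now 11.
Augment Plant→Sub3→Bus4→City: bottleneck 1, flow now 12.
No augmenting path remains; maximum flow = 12.
In the residual graph, reachable from Plant: {Plant}.
Min-cut edges: Plant→Sub1 (9), Plant→Sub3 (3); capacity 9 + 3 = 12.
This cut is saturated, so no flow can exceed 12.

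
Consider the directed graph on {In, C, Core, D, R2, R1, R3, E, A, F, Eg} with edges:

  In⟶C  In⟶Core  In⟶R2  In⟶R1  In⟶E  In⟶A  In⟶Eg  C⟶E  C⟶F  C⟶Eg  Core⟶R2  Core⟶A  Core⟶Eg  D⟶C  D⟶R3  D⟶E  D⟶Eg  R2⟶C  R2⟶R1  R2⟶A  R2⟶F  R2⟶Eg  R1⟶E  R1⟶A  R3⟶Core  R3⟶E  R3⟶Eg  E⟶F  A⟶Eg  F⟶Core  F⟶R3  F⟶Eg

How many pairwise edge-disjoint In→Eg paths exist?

Assign every edge capacity 1; by Menger, the answer equals the max flow.
Path In→Eg (+1); total 1.
Path In→C→Eg (+1); total 2.
Path In→Core→Eg (+1); total 3.
Path In→R2→Eg (+1); total 4.
Path In→A→Eg (+1); total 5.
Path In→E→F→Eg (+1); total 6.
No residual In→Eg path; max flow = 6.
Certifying cut of size 6: {A→Eg, E→F, In→C, In→Core, In→Eg, In→R2}.

6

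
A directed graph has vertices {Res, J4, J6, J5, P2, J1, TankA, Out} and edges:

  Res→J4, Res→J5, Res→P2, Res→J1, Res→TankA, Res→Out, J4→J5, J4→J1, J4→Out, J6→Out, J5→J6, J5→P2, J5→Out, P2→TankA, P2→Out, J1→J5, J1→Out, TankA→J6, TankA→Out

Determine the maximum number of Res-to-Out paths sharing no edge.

6

Assign every edge capacity 1; by Menger, the answer equals the max flow.
Path Res→Out (+1); total 1.
Path Res→J4→Out (+1); total 2.
Path Res→J5→Out (+1); total 3.
Path Res→P2→Out (+1); total 4.
Path Res→J1→Out (+1); total 5.
Path Res→TankA→Out (+1); total 6.
No residual Res→Out path; max flow = 6.
Certifying cut of size 6: {Res→J1, Res→J4, Res→J5, Res→Out, Res→P2, Res→TankA}.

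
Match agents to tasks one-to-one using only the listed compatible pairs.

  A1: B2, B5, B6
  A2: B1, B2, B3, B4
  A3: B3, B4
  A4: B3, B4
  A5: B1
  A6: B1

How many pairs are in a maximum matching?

5

Unit-capacity flow: source→left, listed edges, right→sink; max matching = max flow.
Augmenting path A1→B2 (+1); matched 1.
Augmenting path A2→B1 (+1); matched 2.
Augmenting path A3→B3 (+1); matched 3.
Augmenting path A4→B4 (+1); matched 4.
Augmenting path A5→B1→A2→B2→A1→B5 (+1); matched 5.
No augmenting path remains; maximum matching = 5.
König certificate: {A1, A2, A3, A4, B1} is a vertex cover of size 5 (every listed pair touches it), so no matching can be larger.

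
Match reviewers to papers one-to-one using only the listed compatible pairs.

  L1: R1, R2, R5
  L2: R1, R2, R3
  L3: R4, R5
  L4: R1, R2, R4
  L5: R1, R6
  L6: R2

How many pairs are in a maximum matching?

6

Unit-capacity flow: source→left, listed edges, right→sink; max matching = max flow.
Augmenting path L1→R1 (+1); matched 1.
Augmenting path L2→R2 (+1); matched 2.
Augmenting path L3→R4 (+1); matched 3.
Augmenting path L5→R6 (+1); matched 4.
Augmenting path L4→R1→L1→R5 (+1); matched 5.
Augmenting path L6→R2→L2→R3 (+1); matched 6.
No augmenting path remains; maximum matching = 6.
König certificate: {L1, L2, L3, L4, L5, L6} is a vertex cover of size 6 (every listed pair touches it), so no matching can be larger.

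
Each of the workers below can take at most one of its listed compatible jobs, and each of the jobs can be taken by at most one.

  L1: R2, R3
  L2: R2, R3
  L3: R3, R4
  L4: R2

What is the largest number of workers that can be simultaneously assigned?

Unit-capacity flow: source→left, listed edges, right→sink; max matching = max flow.
Augmenting path L1→R2 (+1); matched 1.
Augmenting path L2→R3 (+1); matched 2.
Augmenting path L3→R4 (+1); matched 3.
No augmenting path remains; maximum matching = 3.
König certificate: {L3, R2, R3} is a vertex cover of size 3 (every listed pair touches it), so no matching can be larger.

3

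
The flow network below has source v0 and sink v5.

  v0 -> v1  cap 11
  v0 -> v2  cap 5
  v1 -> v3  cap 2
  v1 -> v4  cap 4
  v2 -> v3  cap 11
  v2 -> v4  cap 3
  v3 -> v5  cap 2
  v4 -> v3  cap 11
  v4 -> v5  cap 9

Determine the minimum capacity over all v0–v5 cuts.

9

Augment v0→v1→v3→v5: bottleneck 2, flow now 2.
Augment v0→v1→v4→v5: bottleneck 4, flow now 6.
Augment v0→v2→v4→v5: bottleneck 3, flow now 9.
No augmenting path remains; maximum flow = 9.
By max-flow min-cut, the minimum cut capacity equals the max flow.
In the residual graph, reachable from v0: {v0, v1, v2, v3}.
Min-cut edges: v1→v4 (4), v2→v4 (3), v3→v5 (2); capacity 4 + 3 + 2 = 9.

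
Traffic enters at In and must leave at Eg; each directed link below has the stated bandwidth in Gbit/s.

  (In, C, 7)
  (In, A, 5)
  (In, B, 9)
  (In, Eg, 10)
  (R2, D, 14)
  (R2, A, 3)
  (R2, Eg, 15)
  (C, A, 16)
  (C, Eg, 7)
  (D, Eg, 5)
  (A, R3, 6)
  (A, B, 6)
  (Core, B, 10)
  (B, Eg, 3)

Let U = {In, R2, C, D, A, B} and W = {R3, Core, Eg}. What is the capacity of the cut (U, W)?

46

Edges leaving {In, R2, C, D, A, B}: In→Eg (10), R2→Eg (15), C→Eg (7), D→Eg (5), A→R3 (6), B→Eg (3).
Cut capacity = 10 + 15 + 7 + 5 + 6 + 3 = 46.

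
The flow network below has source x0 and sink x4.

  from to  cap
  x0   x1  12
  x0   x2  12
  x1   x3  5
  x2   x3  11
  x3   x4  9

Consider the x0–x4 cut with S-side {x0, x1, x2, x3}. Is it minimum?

Given cut capacity: 9 = 9.
Augment x0→x1→x3→x4: bottleneck 5, flow now 5.
Augment x0→x2→x3→x4: bottleneck 4, flow now 9.
No augmenting path remains; maximum flow = 9.
Cut capacity 9 equals the max flow, so it is a minimum cut.

Yes — it is a minimum cut (capacity 9).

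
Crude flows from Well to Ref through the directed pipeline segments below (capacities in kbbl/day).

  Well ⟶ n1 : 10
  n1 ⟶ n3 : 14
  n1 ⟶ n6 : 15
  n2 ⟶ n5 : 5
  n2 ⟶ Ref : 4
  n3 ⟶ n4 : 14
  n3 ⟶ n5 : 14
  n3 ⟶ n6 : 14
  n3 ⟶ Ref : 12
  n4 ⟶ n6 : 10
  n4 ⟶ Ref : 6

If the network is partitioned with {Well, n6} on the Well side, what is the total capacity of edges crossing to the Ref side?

Edges leaving {Well, n6}: Well→n1 (10).
Cut capacity = 10 = 10.

10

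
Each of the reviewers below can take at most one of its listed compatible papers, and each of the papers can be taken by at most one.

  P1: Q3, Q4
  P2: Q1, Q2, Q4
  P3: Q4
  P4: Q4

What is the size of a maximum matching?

Unit-capacity flow: source→left, listed edges, right→sink; max matching = max flow.
Augmenting path P1→Q3 (+1); matched 1.
Augmenting path P2→Q1 (+1); matched 2.
Augmenting path P3→Q4 (+1); matched 3.
No augmenting path remains; maximum matching = 3.
König certificate: {P1, P2, Q4} is a vertex cover of size 3 (every listed pair touches it), so no matching can be larger.

3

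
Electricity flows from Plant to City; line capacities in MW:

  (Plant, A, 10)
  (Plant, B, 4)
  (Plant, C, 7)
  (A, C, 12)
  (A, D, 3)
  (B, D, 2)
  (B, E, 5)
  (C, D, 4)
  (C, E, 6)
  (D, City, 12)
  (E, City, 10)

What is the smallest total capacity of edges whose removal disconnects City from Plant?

Augment Plant→A→D→City: bottleneck 3, flow now 3.
Augment Plant→B→D→City: bottleneck 2, flow now 5.
Augment Plant→B→E→City: bottleneck 2, flow now 7.
Augment Plant→C→D→City: bottleneck 4, flow now 11.
Augment Plant→C→E→City: bottleneck 3, flow now 14.
Augment Plant→A→C→E→City: bottleneck 3, flow now 17.
No augmenting path remains; maximum flow = 17.
By max-flow min-cut, the minimum cut capacity equals the max flow.
In the residual graph, reachable from Plant: {Plant, A, C}.
Min-cut edges: Plant→B (4), A→D (3), C→D (4), C→E (6); capacity 4 + 3 + 4 + 6 = 17.

17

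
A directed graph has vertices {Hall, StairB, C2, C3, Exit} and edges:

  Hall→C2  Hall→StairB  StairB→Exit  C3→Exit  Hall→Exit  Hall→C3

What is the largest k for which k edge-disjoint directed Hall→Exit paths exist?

3

Assign every edge capacity 1; by Menger, the answer equals the max flow.
Path Hall→Exit (+1); total 1.
Path Hall→StairB→Exit (+1); total 2.
Path Hall→C3→Exit (+1); total 3.
No residual Hall→Exit path; max flow = 3.
Certifying cut of size 3: {Hall→C3, Hall→Exit, Hall→StairB}.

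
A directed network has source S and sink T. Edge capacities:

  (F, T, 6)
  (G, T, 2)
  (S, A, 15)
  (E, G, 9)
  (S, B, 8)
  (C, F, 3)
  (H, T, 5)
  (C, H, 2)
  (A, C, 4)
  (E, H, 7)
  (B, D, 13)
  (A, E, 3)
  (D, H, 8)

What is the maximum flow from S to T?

Augment S→A→C→F→T: bottleneck 3, flow now 3.
Augment S→A→C→H→T: bottleneck 1, flow now 4.
Augment S→A→E→G→T: bottleneck 2, flow now 6.
Augment S→A→E→H→T: bottleneck 1, flow now 7.
Augment S→B→D→H→T: bottleneck 3, flow now 10.
No augmenting path remains; maximum flow = 10.
In the residual graph, reachable from S: {S, A, B, C, D, E, G, H}.
Min-cut edges: C→F (3), G→T (2), H→T (5); capacity 3 + 2 + 5 = 10.
This cut is saturated, so no flow can exceed 10.

10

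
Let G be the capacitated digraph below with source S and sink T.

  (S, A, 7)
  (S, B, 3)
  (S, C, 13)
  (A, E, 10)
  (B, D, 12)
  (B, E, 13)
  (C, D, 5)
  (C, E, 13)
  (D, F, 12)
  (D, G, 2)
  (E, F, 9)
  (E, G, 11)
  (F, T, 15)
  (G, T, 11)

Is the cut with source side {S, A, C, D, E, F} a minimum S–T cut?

No — its capacity is 31, but the minimum cut has capacity 23.

Given cut capacity: 3 + 2 + 11 + 15 = 31.
Augment S→A→E→F→T: bottleneck 7, flow now 7.
Augment S→B→D→F→T: bottleneck 3, flow now 10.
Augment S→C→D→F→T: bottleneck 5, flow now 15.
Augment S→C→E→G→T: bottleneck 8, flow now 23.
No augmenting path remains; maximum flow = 23.
In the residual graph, reachable from S: {S}.
Min-cut edges: S→A (7), S→B (3), S→C (13); capacity 7 + 3 + 13 = 23.
Cut capacity 31 exceeds the max flow 23, so it is not minimum.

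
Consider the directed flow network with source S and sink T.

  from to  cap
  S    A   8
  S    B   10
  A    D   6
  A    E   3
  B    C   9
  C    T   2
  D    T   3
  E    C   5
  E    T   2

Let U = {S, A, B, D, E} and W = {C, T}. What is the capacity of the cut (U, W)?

Edges leaving {S, A, B, D, E}: B→C (9), D→T (3), E→C (5), E→T (2).
Cut capacity = 9 + 3 + 5 + 2 = 19.

19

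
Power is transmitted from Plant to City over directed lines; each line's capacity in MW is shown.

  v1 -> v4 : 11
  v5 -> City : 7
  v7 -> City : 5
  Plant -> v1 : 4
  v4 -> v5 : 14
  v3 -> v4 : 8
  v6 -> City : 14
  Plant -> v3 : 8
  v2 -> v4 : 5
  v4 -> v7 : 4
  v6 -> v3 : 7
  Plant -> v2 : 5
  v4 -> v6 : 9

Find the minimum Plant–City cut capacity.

17

Augment Plant→v1→v4→v5→City: bottleneck 4, flow now 4.
Augment Plant→v2→v4→v5→City: bottleneck 3, flow now 7.
Augment Plant→v2→v4→v6→City: bottleneck 2, flow now 9.
Augment Plant→v3→v4→v6→City: bottleneck 7, flow now 16.
Augment Plant→v3→v4→v7→City: bottleneck 1, flow now 17.
No augmenting path remains; maximum flow = 17.
By max-flow min-cut, the minimum cut capacity equals the max flow.
In the residual graph, reachable from Plant: {Plant}.
Min-cut edges: Plant→v1 (4), Plant→v2 (5), Plant→v3 (8); capacity 4 + 5 + 8 = 17.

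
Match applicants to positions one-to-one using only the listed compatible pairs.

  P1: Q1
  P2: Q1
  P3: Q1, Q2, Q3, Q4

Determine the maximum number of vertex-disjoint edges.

Unit-capacity flow: source→left, listed edges, right→sink; max matching = max flow.
Augmenting path P1→Q1 (+1); matched 1.
Augmenting path P3→Q2 (+1); matched 2.
No augmenting path remains; maximum matching = 2.
König certificate: {P3, Q1} is a vertex cover of size 2 (every listed pair touches it), so no matching can be larger.

2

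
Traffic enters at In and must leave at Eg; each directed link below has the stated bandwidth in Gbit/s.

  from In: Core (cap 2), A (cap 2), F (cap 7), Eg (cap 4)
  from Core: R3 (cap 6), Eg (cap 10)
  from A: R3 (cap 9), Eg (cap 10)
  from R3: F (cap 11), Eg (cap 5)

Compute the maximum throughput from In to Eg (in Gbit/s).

Augment In→Eg: bottleneck 4, flow now 4.
Augment In→Core→Eg: bottleneck 2, flow now 6.
Augment In→A→Eg: bottleneck 2, flow now 8.
No augmenting path remains; maximum flow = 8.
In the residual graph, reachable from In: {In, F}.
Min-cut edges: In→Core (2), In→A (2), In→Eg (4); capacity 2 + 2 + 4 = 8.
This cut is saturated, so no flow can exceed 8.

8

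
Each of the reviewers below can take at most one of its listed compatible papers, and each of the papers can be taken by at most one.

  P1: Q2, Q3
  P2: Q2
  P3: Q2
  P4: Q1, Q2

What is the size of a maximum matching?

3

Unit-capacity flow: source→left, listed edges, right→sink; max matching = max flow.
Augmenting path P1→Q2 (+1); matched 1.
Augmenting path P4→Q1 (+1); matched 2.
Augmenting path P2→Q2→P1→Q3 (+1); matched 3.
No augmenting path remains; maximum matching = 3.
König certificate: {P1, P4, Q2} is a vertex cover of size 3 (every listed pair touches it), so no matching can be larger.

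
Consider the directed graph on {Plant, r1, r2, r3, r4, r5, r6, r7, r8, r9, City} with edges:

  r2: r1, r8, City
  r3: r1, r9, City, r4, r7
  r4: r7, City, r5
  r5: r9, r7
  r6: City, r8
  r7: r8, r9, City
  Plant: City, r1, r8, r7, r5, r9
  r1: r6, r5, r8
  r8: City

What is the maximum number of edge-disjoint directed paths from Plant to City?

Assign every edge capacity 1; by Menger, the answer equals the max flow.
Path Plant→City (+1); total 1.
Path Plant→r7→City (+1); total 2.
Path Plant→r8→City (+1); total 3.
Path Plant→r1→r6→City (+1); total 4.
No residual Plant→City path; max flow = 4.
Certifying cut of size 4: {Plant→City, Plant→r1, r7→City, r8→City}.

4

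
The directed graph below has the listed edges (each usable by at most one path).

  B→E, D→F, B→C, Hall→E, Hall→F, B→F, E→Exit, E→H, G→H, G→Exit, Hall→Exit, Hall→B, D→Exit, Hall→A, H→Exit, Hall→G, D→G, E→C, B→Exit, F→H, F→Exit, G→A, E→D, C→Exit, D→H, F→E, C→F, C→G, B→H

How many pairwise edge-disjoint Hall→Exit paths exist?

Assign every edge capacity 1; by Menger, the answer equals the max flow.
Path Hall→Exit (+1); total 1.
Path Hall→B→Exit (+1); total 2.
Path Hall→E→Exit (+1); total 3.
Path Hall→F→Exit (+1); total 4.
Path Hall→G→Exit (+1); total 5.
No residual Hall→Exit path; max flow = 5.
Certifying cut of size 5: {Hall→B, Hall→E, Hall→Exit, Hall→F, Hall→G}.

5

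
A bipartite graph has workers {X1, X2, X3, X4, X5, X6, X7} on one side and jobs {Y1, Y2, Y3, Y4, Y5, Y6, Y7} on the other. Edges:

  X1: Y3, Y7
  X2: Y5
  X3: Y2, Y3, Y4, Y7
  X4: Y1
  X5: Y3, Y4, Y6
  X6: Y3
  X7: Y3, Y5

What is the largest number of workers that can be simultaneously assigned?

6

Unit-capacity flow: source→left, listed edges, right→sink; max matching = max flow.
Augmenting path X1→Y3 (+1); matched 1.
Augmenting path X2→Y5 (+1); matched 2.
Augmenting path X3→Y2 (+1); matched 3.
Augmenting path X4→Y1 (+1); matched 4.
Augmenting path X5→Y4 (+1); matched 5.
Augmenting path X6→Y3→X1→Y7 (+1); matched 6.
No augmenting path remains; maximum matching = 6.
König certificate: {X1, X3, X4, X5, Y3, Y5} is a vertex cover of size 6 (every listed pair touches it), so no matching can be larger.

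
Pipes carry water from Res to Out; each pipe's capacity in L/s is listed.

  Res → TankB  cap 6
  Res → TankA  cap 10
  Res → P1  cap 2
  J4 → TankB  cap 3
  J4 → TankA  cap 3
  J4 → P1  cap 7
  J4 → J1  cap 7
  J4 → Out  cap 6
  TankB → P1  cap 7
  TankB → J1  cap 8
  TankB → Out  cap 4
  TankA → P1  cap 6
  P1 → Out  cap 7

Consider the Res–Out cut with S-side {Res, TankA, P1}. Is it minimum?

Given cut capacity: 6 + 7 = 13.
Augment Res→TankB→Out: bottleneck 4, flow now 4.
Augment Res→P1→Out: bottleneck 2, flow now 6.
Augment Res→TankB→P1→Out: bottleneck 2, flow now 8.
Augment Res→TankA→P1→Out: bottleneck 3, flow now 11.
No augmenting path remains; maximum flow = 11.
In the residual graph, reachable from Res: {Res, TankB, TankA, P1, J1}.
Min-cut edges: TankB→Out (4), P1→Out (7); capacity 4 + 7 = 11.
Cut capacity 13 exceeds the max flow 11, so it is not minimum.

No — its capacity is 13, but the minimum cut has capacity 11.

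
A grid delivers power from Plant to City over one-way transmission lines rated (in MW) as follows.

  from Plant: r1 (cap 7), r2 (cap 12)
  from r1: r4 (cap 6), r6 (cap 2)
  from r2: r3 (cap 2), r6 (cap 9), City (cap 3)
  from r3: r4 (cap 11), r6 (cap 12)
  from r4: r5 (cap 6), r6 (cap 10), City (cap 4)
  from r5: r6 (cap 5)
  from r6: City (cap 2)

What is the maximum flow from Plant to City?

9

Augment Plant→r2→City: bottleneck 3, flow now 3.
Augment Plant→r1→r4→City: bottleneck 4, flow now 7.
Augment Plant→r1→r6→City: bottleneck 2, flow now 9.
No augmenting path remains; maximum flow = 9.
In the residual graph, reachable from Plant: {Plant, r1, r2, r3, r4, r5, r6}.
Min-cut edges: r2→City (3), r4→City (4), r6→City (2); capacity 3 + 4 + 2 = 9.
This cut is saturated, so no flow can exceed 9.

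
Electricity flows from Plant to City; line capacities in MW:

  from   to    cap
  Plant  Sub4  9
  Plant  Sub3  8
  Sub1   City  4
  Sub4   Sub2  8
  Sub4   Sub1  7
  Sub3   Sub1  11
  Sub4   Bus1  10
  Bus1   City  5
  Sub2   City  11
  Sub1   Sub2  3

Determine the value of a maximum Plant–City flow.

Augment Plant→Sub3→Sub1→City: bottleneck 4, flow now 4.
Augment Plant→Sub4→Bus1→City: bottleneck 5, flow now 9.
Augment Plant→Sub4→Sub2→City: bottleneck 4, flow now 13.
Augment Plant→Sub3→Sub1→Sub2→City: bottleneck 3, flow now 16.
No augmenting path remains; maximum flow = 16.
In the residual graph, reachable from Plant: {Plant, Sub3, Sub1}.
Min-cut edges: Plant→Sub4 (9), Sub1→Sub2 (3), Sub1→City (4); capacity 9 + 3 + 4 = 16.
This cut is saturated, so no flow can exceed 16.

16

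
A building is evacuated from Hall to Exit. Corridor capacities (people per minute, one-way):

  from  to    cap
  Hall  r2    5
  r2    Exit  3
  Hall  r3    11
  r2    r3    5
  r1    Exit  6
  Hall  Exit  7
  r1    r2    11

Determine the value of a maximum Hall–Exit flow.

Augment Hall→Exit: bottleneck 7, flow now 7.
Augment Hall→r2→Exit: bottleneck 3, flow now 10.
No augmenting path remains; maximum flow = 10.
In the residual graph, reachable from Hall: {Hall, r2, r3}.
Min-cut edges: Hall→Exit (7), r2→Exit (3); capacity 7 + 3 = 10.
This cut is saturated, so no flow can exceed 10.

10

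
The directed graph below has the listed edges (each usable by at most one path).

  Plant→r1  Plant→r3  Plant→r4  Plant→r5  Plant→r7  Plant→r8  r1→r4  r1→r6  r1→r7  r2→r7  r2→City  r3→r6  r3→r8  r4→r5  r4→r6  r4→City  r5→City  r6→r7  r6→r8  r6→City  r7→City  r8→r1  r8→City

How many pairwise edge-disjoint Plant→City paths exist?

Assign every edge capacity 1; by Menger, the answer equals the max flow.
Path Plant→r4→City (+1); total 1.
Path Plant→r5→City (+1); total 2.
Path Plant→r7→City (+1); total 3.
Path Plant→r8→City (+1); total 4.
Path Plant→r1→r6→City (+1); total 5.
No residual Plant→City path; max flow = 5.
Certifying cut of size 5: {r4→City, r5→City, r6→City, r7→City, r8→City}.

5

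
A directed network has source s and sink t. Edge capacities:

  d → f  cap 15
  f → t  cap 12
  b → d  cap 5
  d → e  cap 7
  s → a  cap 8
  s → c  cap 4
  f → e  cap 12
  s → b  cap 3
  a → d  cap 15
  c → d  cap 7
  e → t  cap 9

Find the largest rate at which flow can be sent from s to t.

15

Augment s→a→d→e→t: bottleneck 7, flow now 7.
Augment s→a→d→f→t: bottleneck 1, flow now 8.
Augment s→b→d→f→t: bottleneck 3, flow now 11.
Augment s→c→d→f→t: bottleneck 4, flow now 15.
No augmenting path remains; maximum flow = 15.
In the residual graph, reachable from s: {s}.
Min-cut edges: s→a (8), s→b (3), s→c (4); capacity 8 + 3 + 4 = 15.
This cut is saturated, so no flow can exceed 15.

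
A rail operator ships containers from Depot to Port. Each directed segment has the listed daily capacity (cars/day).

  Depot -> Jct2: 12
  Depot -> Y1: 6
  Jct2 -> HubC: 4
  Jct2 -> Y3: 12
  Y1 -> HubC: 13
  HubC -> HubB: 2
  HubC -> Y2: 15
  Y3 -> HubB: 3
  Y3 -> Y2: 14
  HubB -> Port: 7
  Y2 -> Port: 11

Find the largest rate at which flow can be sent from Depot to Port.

Augment Depot→Jct2→HubC→HubB→Port: bottleneck 2, flow now 2.
Augment Depot→Jct2→HubC→Y2→Port: bottleneck 2, flow now 4.
Augment Depot→Jct2→Y3→HubB→Port: bottleneck 3, flow now 7.
Augment Depot→Jct2→Y3→Y2→Port: bottleneck 5, flow now 12.
Augment Depot→Y1→HubC→Y2→Port: bottleneck 4, flow now 16.
No augmenting path remains; maximum flow = 16.
In the residual graph, reachable from Depot: {Depot, Jct2, Y1, HubC, Y3, Y2}.
Min-cut edges: HubC→HubB (2), Y3→HubB (3), Y2→Port (11); capacity 2 + 3 + 11 = 16.
This cut is saturated, so no flow can exceed 16.

16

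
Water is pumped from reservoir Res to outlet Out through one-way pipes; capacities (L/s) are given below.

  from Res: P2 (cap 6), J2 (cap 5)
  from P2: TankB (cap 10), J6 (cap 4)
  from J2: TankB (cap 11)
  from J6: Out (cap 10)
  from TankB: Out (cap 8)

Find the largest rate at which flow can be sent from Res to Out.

Augment Res→P2→J6→Out: bottleneck 4, flow now 4.
Augment Res→P2→TankB→Out: bottleneck 2, flow now 6.
Augment Res→J2→TankB→Out: bottleneck 5, flow now 11.
No augmenting path remains; maximum flow = 11.
In the residual graph, reachable from Res: {Res}.
Min-cut edges: Res→P2 (6), Res→J2 (5); capacity 6 + 5 = 11.
This cut is saturated, so no flow can exceed 11.

11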